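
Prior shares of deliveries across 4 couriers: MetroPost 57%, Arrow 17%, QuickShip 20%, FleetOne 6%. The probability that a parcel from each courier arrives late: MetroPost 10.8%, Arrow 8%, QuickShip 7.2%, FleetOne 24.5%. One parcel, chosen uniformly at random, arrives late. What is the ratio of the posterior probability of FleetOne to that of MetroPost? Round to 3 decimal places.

0.239

Prior × likelihood for each hypothesis:
  MetroPost: 0.57 × 0.108 = 0.06156
  Arrow: 0.17 × 0.08 = 0.0136
  QuickShip: 0.2 × 0.072 = 0.0144
  FleetOne: 0.06 × 0.245 = 0.0147
Normalizing constant = 0.10426.
The ratio is 0.0147 / 0.06156 (the normalizer cancels) = 0.239.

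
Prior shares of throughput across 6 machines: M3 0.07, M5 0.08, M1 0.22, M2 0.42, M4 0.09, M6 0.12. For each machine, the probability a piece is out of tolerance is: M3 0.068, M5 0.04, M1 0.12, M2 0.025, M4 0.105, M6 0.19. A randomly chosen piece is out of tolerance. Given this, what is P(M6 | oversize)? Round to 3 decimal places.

0.296

Unnormalized posteriors (prior × likelihood):
  M3: 0.07 × 0.068 = 0.00476
  M5: 0.08 × 0.04 = 0.0032
  M1: 0.22 × 0.12 = 0.0264
  M2: 0.42 × 0.025 = 0.0105
  M4: 0.09 × 0.105 = 0.00945
  M6: 0.12 × 0.19 = 0.0228
Normalizing constant = 0.07711.
P(M6 | evidence) = 0.0228 / 0.07711 ≈ 0.296.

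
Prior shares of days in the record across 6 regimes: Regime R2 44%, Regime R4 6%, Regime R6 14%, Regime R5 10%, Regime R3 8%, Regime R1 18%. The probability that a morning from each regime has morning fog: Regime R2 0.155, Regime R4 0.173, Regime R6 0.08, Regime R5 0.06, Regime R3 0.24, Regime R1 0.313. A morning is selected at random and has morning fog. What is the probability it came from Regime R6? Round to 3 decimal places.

0.065

Prior × likelihood for each hypothesis:
  Regime R2: 0.44 × 0.155 = 0.0682
  Regime R4: 0.06 × 0.173 = 0.01038
  Regime R6: 0.14 × 0.08 = 0.0112
  Regime R5: 0.1 × 0.06 = 0.006
  Regime R3: 0.08 × 0.24 = 0.0192
  Regime R1: 0.18 × 0.313 = 0.05634
Normalizing constant = 0.17132.
P(Regime R6 | evidence) = 0.0112 / 0.17132 ≈ 0.065.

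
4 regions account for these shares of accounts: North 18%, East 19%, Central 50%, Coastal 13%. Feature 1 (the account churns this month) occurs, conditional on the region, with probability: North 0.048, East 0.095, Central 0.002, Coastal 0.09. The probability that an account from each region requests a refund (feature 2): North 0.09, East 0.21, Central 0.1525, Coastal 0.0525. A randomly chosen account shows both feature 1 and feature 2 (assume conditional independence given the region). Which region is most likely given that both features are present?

East

Prior × likelihood for each hypothesis:
  North: 0.18 × 0.048 × 0.09 = 0.0007776
  East: 0.19 × 0.095 × 0.21 = 0.0037905
  Central: 0.5 × 0.002 × 0.1525 = 0.0001525
  Coastal: 0.13 × 0.09 × 0.0525 = 0.00061425
Total = 0.00533485.
Largest term belongs to East, so East is most probable.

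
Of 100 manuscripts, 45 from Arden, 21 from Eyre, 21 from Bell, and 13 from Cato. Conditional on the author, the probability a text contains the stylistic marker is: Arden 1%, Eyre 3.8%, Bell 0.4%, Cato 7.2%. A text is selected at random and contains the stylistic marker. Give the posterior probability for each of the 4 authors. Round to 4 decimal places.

Unnormalized posteriors (prior × likelihood):
  Arden: 0.45 × 0.01 = 0.0045
  Eyre: 0.21 × 0.038 = 0.00798
  Bell: 0.21 × 0.004 = 0.00084
  Cato: 0.13 × 0.072 = 0.00936
Sum = 0.02268.
P(Arden | marker) = 0.0045/0.02268 ≈ 0.1984
P(Eyre | marker) = 0.00798/0.02268 ≈ 0.3519
P(Bell | marker) = 0.00084/0.02268 ≈ 0.0370
P(Cato | marker) = 0.00936/0.02268 ≈ 0.4127

Arden 0.1984, Eyre 0.3519, Bell 0.0370, Cato 0.4127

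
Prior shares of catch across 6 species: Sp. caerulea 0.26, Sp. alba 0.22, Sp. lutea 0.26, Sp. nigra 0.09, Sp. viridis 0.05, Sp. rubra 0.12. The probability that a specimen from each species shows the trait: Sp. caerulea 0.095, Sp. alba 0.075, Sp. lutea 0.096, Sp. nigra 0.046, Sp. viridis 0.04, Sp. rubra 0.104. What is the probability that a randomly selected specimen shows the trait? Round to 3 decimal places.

0.085

Unnormalized posteriors (prior × likelihood):
  Sp. caerulea: 0.26 × 0.095 = 0.0247
  Sp. alba: 0.22 × 0.075 = 0.0165
  Sp. lutea: 0.26 × 0.096 = 0.02496
  Sp. nigra: 0.09 × 0.046 = 0.00414
  Sp. viridis: 0.05 × 0.04 = 0.002
  Sp. rubra: 0.12 × 0.104 = 0.01248
P(trait) = 0.0247 + 0.0165 + 0.02496 + 0.00414 + 0.002 + 0.01248 = 0.08478 → 0.085.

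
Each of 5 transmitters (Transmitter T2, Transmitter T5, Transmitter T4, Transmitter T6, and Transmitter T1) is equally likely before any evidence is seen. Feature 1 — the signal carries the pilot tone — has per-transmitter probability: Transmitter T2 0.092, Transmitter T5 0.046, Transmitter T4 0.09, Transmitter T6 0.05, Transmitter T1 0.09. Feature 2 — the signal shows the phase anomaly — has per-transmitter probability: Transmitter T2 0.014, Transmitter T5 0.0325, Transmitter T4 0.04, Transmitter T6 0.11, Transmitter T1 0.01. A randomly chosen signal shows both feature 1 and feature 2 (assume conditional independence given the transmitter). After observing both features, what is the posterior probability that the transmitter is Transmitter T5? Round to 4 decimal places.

0.1170

With a uniform prior (1/5 each), posterior ∝ likelihood:
  Transmitter T2: 0.092 × 0.014 = 0.001288
  Transmitter T5: 0.046 × 0.0325 = 0.001495
  Transmitter T4: 0.09 × 0.04 = 0.0036
  Transmitter T6: 0.05 × 0.11 = 0.0055
  Transmitter T1: 0.09 × 0.01 = 0.0009
Total = 0.012783.
P(Transmitter T5 | evidence) = 0.001495 / 0.012783 ≈ 0.1170.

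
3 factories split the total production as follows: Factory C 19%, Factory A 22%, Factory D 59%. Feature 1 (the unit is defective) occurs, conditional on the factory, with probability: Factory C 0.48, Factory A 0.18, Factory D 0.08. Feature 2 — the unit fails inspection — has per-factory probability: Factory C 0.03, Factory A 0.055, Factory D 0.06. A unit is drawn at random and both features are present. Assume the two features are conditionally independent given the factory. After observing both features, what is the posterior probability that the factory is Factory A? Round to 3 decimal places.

Prior × likelihood for each hypothesis:
  Factory C: 0.19 × 0.48 × 0.03 = 0.002736
  Factory A: 0.22 × 0.18 × 0.055 = 0.002178
  Factory D: 0.59 × 0.08 × 0.06 = 0.002832
Total = 0.007746.
P(Factory A | evidence) = 0.002178 / 0.007746 ≈ 0.281.

0.281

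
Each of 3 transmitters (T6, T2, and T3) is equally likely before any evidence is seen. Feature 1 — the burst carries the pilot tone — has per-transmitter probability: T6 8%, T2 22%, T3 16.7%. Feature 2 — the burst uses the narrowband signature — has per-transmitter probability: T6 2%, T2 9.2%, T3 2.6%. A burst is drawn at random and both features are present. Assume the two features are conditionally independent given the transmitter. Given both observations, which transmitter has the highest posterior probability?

With a uniform prior (1/3 each), posterior ∝ likelihood:
  T6: 0.08 × 0.02 = 0.0016
  T2: 0.22 × 0.092 = 0.02024
  T3: 0.167 × 0.026 = 0.004342
Normalizing constant = 0.026182.
Largest term belongs to T2, so T2 is most probable.

T2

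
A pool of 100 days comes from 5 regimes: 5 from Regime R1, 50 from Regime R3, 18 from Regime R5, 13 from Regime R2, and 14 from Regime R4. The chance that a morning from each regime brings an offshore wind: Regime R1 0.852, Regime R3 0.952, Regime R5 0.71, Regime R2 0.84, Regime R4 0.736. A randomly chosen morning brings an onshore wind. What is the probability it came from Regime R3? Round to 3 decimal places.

Taking complements, P(onshore | each) = Regime R1 0.148, Regime R3 0.048, Regime R5 0.29, Regime R2 0.16, Regime R4 0.264.
Compute prior × likelihood for every hypothesis:
  Regime R1: 0.05 × 0.148 = 0.0074
  Regime R3: 0.5 × 0.048 = 0.024
  Regime R5: 0.18 × 0.29 = 0.0522
  Regime R2: 0.13 × 0.16 = 0.0208
  Regime R4: 0.14 × 0.264 = 0.03696
Total = 0.14136.
P(Regime R3 | evidence) = 0.024 / 0.14136 ≈ 0.170.

0.170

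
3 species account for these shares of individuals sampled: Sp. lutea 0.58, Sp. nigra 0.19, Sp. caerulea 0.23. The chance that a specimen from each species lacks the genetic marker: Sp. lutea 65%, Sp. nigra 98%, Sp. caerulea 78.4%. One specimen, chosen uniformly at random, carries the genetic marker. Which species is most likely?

Sp. lutea

Taking complements, P(marker | each) = Sp. lutea 0.35, Sp. nigra 0.02, Sp. caerulea 0.216.
Compute prior × likelihood for every hypothesis:
  Sp. lutea: 0.58 × 0.35 = 0.203
  Sp. nigra: 0.19 × 0.02 = 0.0038
  Sp. caerulea: 0.23 × 0.216 = 0.04968
Total = 0.25648.
Largest term belongs to Sp. lutea, so Sp. lutea is most probable.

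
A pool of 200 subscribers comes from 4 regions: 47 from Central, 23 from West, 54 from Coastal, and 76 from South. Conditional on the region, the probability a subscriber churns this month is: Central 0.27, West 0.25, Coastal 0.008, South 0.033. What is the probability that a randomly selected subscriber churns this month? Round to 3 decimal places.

0.107

Compute prior × likelihood for every hypothesis:
  Central: 0.235 × 0.27 = 0.06345
  West: 0.115 × 0.25 = 0.02875
  Coastal: 0.27 × 0.008 = 0.00216
  South: 0.38 × 0.033 = 0.01254
P(churn) = 0.06345 + 0.02875 + 0.00216 + 0.01254 = 0.1069 → 0.107.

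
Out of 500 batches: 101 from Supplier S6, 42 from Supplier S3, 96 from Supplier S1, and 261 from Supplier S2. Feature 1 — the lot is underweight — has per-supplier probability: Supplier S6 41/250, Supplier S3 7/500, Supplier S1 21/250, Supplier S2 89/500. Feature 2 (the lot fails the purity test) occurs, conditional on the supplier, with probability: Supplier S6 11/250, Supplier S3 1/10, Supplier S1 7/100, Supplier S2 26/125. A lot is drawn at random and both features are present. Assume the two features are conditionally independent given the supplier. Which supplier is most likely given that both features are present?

Supplier S2

Compute prior × likelihood for every hypothesis:
  Supplier S6: 0.202 × 0.164 × 0.044 = 0.001457632
  Supplier S3: 0.084 × 0.014 × 0.1 = 0.0001176
  Supplier S1: 0.192 × 0.084 × 0.07 = 0.00112896
  Supplier S2: 0.522 × 0.178 × 0.208 = 0.019326528
Normalizing constant = 0.02203072.
Largest term belongs to Supplier S2, so Supplier S2 is most probable.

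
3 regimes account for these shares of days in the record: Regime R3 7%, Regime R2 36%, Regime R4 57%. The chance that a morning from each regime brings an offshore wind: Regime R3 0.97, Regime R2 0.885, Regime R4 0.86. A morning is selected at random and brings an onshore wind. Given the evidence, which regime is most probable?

Taking complements, P(onshore | each) = Regime R3 0.03, Regime R2 0.115, Regime R4 0.14.
Compute prior × likelihood for every hypothesis:
  Regime R3: 0.07 × 0.03 = 0.0021
  Regime R2: 0.36 × 0.115 = 0.0414
  Regime R4: 0.57 × 0.14 = 0.0798
Sum = 0.1233.
Largest term belongs to Regime R4, so Regime R4 is most probable.

Regime R4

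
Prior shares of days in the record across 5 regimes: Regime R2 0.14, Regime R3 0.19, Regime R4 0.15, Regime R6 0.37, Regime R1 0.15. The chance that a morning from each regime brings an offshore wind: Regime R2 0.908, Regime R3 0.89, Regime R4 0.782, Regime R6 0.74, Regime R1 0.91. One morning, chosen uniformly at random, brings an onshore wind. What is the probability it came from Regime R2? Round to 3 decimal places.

0.073

Taking complements, P(onshore | each) = Regime R2 0.092, Regime R3 0.11, Regime R4 0.218, Regime R6 0.26, Regime R1 0.09.
Prior × likelihood for each hypothesis:
  Regime R2: 0.14 × 0.092 = 0.01288
  Regime R3: 0.19 × 0.11 = 0.0209
  Regime R4: 0.15 × 0.218 = 0.0327
  Regime R6: 0.37 × 0.26 = 0.0962
  Regime R1: 0.15 × 0.09 = 0.0135
Total = 0.17618.
P(Regime R2 | evidence) = 0.01288 / 0.17618 ≈ 0.073.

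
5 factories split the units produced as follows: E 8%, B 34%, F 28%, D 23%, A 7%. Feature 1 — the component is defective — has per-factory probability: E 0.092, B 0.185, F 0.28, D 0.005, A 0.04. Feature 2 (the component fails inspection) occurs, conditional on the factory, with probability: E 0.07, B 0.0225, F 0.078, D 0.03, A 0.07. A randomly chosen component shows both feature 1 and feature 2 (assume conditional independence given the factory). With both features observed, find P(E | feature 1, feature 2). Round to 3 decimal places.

Unnormalized posteriors (prior × likelihood):
  E: 0.08 × 0.092 × 0.07 = 0.0005152
  B: 0.34 × 0.185 × 0.0225 = 0.00141525
  F: 0.28 × 0.28 × 0.078 = 0.0061152
  D: 0.23 × 0.005 × 0.03 = 0.0000345
  A: 0.07 × 0.04 × 0.07 = 0.000196
Sum = 0.00827615.
P(E | evidence) = 0.0005152 / 0.00827615 ≈ 0.062.

0.062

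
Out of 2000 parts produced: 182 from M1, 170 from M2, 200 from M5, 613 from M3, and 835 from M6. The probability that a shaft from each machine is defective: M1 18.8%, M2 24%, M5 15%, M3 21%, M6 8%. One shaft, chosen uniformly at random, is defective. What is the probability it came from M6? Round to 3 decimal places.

Prior × likelihood for each hypothesis:
  M1: 0.091 × 0.188 = 0.017108
  M2: 0.085 × 0.24 = 0.0204
  M5: 0.1 × 0.15 = 0.015
  M3: 0.3065 × 0.21 = 0.064365
  M6: 0.4175 × 0.08 = 0.0334
Normalizing constant = 0.150273.
P(M6 | evidence) = 0.0334 / 0.150273 ≈ 0.222.

0.222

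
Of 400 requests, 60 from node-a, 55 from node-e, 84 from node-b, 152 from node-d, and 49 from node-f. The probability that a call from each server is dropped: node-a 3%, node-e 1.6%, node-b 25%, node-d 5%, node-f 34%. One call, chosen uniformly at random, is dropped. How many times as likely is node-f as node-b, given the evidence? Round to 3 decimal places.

By Bayes' rule, posterior ∝ prior × likelihood:
  node-a: 0.15 × 0.03 = 0.0045
  node-e: 0.1375 × 0.016 = 0.0022
  node-b: 0.21 × 0.25 = 0.0525
  node-d: 0.38 × 0.05 = 0.019
  node-f: 0.1225 × 0.34 = 0.04165
Normalizing constant = 0.11985.
The ratio is 0.04165 / 0.0525 (the normalizer cancels) = 0.793.

0.793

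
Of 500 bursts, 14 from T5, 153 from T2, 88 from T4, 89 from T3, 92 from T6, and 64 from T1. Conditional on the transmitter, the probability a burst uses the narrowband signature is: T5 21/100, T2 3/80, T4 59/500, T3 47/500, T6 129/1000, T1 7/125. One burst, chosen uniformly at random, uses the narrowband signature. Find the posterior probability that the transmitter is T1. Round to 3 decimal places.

0.084

By Bayes' rule, posterior ∝ prior × likelihood:
  T5: 0.028 × 0.21 = 0.00588
  T2: 0.306 × 0.0375 = 0.011475
  T4: 0.176 × 0.118 = 0.020768
  T3: 0.178 × 0.094 = 0.016732
  T6: 0.184 × 0.129 = 0.023736
  T1: 0.128 × 0.056 = 0.007168
Total = 0.085759.
P(T1 | evidence) = 0.007168 / 0.085759 ≈ 0.084.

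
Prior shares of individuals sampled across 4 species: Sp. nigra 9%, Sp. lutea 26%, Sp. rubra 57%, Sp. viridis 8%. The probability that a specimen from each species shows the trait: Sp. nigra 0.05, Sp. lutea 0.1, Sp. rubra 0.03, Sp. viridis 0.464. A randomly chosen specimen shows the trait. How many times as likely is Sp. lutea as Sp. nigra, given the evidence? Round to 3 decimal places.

Prior × likelihood for each hypothesis:
  Sp. nigra: 0.09 × 0.05 = 0.0045
  Sp. lutea: 0.26 × 0.1 = 0.026
  Sp. rubra: 0.57 × 0.03 = 0.0171
  Sp. viridis: 0.08 × 0.464 = 0.03712
Normalizing constant = 0.08472.
The ratio is 0.026 / 0.0045 (the normalizer cancels) = 5.778.

5.778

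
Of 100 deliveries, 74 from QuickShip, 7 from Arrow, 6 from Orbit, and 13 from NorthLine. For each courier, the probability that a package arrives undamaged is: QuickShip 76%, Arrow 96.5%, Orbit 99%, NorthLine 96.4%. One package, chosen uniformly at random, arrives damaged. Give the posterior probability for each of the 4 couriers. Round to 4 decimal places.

QuickShip 0.9583, Arrow 0.0132, Orbit 0.0032, NorthLine 0.0253

Taking complements, P(damaged | each) = QuickShip 0.24, Arrow 0.035, Orbit 0.01, NorthLine 0.036.
Unnormalized posteriors (prior × likelihood):
  QuickShip: 0.74 × 0.24 = 0.1776
  Arrow: 0.07 × 0.035 = 0.00245
  Orbit: 0.06 × 0.01 = 0.0006
  NorthLine: 0.13 × 0.036 = 0.00468
Total = 0.18533.
P(QuickShip | damaged) = 0.1776/0.18533 ≈ 0.9583
P(Arrow | damaged) = 0.00245/0.18533 ≈ 0.0132
P(Orbit | damaged) = 0.0006/0.18533 ≈ 0.0032
P(NorthLine | damaged) = 0.00468/0.18533 ≈ 0.0253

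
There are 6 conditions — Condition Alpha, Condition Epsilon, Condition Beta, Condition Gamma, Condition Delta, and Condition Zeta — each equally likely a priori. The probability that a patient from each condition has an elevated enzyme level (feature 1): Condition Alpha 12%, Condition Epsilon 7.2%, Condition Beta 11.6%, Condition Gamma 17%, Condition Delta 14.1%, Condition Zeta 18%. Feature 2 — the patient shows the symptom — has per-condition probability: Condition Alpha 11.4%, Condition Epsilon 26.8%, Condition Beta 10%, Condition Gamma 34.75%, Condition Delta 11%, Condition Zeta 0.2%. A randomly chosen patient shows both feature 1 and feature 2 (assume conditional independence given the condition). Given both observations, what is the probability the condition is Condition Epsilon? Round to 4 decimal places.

0.1614

Since the prior is uniform, the posterior is proportional to the likelihood:
  Condition Alpha: 0.12 × 0.114 = 0.01368
  Condition Epsilon: 0.072 × 0.268 = 0.019296
  Condition Beta: 0.116 × 0.1 = 0.0116
  Condition Gamma: 0.17 × 0.3475 = 0.059075
  Condition Delta: 0.141 × 0.11 = 0.01551
  Condition Zeta: 0.18 × 0.002 = 0.00036
Sum = 0.119521.
P(Condition Epsilon | evidence) = 0.019296 / 0.119521 ≈ 0.1614.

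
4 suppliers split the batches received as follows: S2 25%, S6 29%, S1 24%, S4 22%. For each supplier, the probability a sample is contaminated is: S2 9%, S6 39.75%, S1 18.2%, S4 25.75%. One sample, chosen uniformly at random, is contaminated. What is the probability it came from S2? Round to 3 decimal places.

0.094

Unnormalized posteriors (prior × likelihood):
  S2: 0.25 × 0.09 = 0.0225
  S6: 0.29 × 0.3975 = 0.115275
  S1: 0.24 × 0.182 = 0.04368
  S4: 0.22 × 0.2575 = 0.05665
Sum = 0.238105.
P(S2 | evidence) = 0.0225 / 0.238105 ≈ 0.094.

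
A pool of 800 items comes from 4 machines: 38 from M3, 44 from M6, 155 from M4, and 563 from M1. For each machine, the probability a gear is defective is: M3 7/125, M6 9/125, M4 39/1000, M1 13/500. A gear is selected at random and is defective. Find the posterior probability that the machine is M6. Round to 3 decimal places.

0.122

Compute prior × likelihood for every hypothesis:
  M3: 0.0475 × 0.056 = 0.00266
  M6: 0.055 × 0.072 = 0.00396
  M4: 0.19375 × 0.039 = 0.00755625
  M1: 0.70375 × 0.026 = 0.0182975
Total = 0.03247375.
P(M6 | evidence) = 0.00396 / 0.03247375 ≈ 0.122.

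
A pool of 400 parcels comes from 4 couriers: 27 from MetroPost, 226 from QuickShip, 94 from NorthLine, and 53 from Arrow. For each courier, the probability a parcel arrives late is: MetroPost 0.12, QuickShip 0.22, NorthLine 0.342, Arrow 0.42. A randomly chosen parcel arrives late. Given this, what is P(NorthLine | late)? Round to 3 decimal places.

Prior × likelihood for each hypothesis:
  MetroPost: 0.0675 × 0.12 = 0.0081
  QuickShip: 0.565 × 0.22 = 0.1243
  NorthLine: 0.235 × 0.342 = 0.08037
  Arrow: 0.1325 × 0.42 = 0.05565
Normalizing constant = 0.26842.
P(NorthLine | evidence) = 0.08037 / 0.26842 ≈ 0.299.

0.299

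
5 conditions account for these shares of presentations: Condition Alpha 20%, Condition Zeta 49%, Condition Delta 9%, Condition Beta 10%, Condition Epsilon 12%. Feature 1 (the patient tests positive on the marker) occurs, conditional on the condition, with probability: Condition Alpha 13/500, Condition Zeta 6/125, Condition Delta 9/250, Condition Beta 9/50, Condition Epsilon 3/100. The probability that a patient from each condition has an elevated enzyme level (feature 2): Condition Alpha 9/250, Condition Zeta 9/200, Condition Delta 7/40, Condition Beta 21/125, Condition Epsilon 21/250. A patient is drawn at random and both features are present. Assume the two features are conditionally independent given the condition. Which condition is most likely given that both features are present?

Condition Beta

Prior × likelihood for each hypothesis:
  Condition Alpha: 0.2 × 0.026 × 0.036 = 0.0001872
  Condition Zeta: 0.49 × 0.048 × 0.045 = 0.0010584
  Condition Delta: 0.09 × 0.036 × 0.175 = 0.000567
  Condition Beta: 0.1 × 0.18 × 0.168 = 0.003024
  Condition Epsilon: 0.12 × 0.03 × 0.084 = 0.0003024
Total = 0.005139.
Largest term belongs to Condition Beta, so Condition Beta is most probable.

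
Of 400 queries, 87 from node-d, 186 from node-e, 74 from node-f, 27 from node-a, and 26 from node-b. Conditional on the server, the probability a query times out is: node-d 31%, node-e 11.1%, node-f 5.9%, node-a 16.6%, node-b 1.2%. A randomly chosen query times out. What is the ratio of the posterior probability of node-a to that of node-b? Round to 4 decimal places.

14.3654

By Bayes' rule, posterior ∝ prior × likelihood:
  node-d: 0.2175 × 0.31 = 0.067425
  node-e: 0.465 × 0.111 = 0.051615
  node-f: 0.185 × 0.059 = 0.010915
  node-a: 0.0675 × 0.166 = 0.011205
  node-b: 0.065 × 0.012 = 0.00078
Total = 0.14194.
The ratio is 0.011205 / 0.00078 (the normalizer cancels) = 14.3654.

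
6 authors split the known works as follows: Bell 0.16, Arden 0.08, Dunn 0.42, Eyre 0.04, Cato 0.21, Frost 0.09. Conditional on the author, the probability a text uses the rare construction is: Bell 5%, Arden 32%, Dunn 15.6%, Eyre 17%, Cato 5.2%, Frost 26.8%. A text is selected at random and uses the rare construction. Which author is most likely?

Unnormalized posteriors (prior × likelihood):
  Bell: 0.16 × 0.05 = 0.008
  Arden: 0.08 × 0.32 = 0.0256
  Dunn: 0.42 × 0.156 = 0.06552
  Eyre: 0.04 × 0.17 = 0.0068
  Cato: 0.21 × 0.052 = 0.01092
  Frost: 0.09 × 0.268 = 0.02412
Total = 0.14096.
Largest term belongs to Dunn, so Dunn is most probable.

Dunn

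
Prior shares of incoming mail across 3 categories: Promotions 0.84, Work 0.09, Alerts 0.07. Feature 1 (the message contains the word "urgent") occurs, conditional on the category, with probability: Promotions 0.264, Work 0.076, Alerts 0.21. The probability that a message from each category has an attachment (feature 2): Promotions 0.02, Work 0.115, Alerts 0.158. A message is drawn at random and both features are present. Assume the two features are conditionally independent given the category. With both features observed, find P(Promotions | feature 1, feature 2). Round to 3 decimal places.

0.588

By Bayes' rule, posterior ∝ prior × likelihood:
  Promotions: 0.84 × 0.264 × 0.02 = 0.0044352
  Work: 0.09 × 0.076 × 0.115 = 0.0007866
  Alerts: 0.07 × 0.21 × 0.158 = 0.0023226
Total = 0.0075444.
P(Promotions | evidence) = 0.0044352 / 0.0075444 ≈ 0.588.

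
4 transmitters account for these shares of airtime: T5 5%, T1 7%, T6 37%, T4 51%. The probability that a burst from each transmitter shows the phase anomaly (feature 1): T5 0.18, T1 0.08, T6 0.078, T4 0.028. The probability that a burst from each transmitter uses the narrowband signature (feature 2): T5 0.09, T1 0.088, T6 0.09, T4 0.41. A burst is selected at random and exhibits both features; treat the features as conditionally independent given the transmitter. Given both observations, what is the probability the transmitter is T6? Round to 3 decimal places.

0.266

Prior × likelihood for each hypothesis:
  T5: 0.05 × 0.18 × 0.09 = 0.00081
  T1: 0.07 × 0.08 × 0.088 = 0.0004928
  T6: 0.37 × 0.078 × 0.09 = 0.0025974
  T4: 0.51 × 0.028 × 0.41 = 0.0058548
Normalizing constant = 0.009755.
P(T6 | evidence) = 0.0025974 / 0.009755 ≈ 0.266.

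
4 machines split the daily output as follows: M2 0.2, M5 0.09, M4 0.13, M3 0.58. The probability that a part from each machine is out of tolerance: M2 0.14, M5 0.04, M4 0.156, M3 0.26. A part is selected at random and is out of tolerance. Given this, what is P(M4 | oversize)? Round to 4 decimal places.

Unnormalized posteriors (prior × likelihood):
  M2: 0.2 × 0.14 = 0.028
  M5: 0.09 × 0.04 = 0.0036
  M4: 0.13 × 0.156 = 0.02028
  M3: 0.58 × 0.26 = 0.1508
Normalizing constant = 0.20268.
P(M4 | evidence) = 0.02028 / 0.20268 ≈ 0.1001.

0.1001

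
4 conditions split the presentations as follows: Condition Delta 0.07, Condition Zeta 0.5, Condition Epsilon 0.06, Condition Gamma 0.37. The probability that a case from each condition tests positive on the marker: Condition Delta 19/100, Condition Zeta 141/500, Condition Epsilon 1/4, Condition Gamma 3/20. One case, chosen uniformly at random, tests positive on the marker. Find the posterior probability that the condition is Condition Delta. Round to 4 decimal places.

0.0592

Compute prior × likelihood for every hypothesis:
  Condition Delta: 0.07 × 0.19 = 0.0133
  Condition Zeta: 0.5 × 0.282 = 0.141
  Condition Epsilon: 0.06 × 0.25 = 0.015
  Condition Gamma: 0.37 × 0.15 = 0.0555
Sum = 0.2248.
P(Condition Delta | evidence) = 0.0133 / 0.2248 ≈ 0.0592.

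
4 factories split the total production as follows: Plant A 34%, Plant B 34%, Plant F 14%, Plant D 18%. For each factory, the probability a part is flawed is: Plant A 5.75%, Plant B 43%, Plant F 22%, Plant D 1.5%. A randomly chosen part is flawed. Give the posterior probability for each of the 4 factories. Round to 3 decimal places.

Plant A 0.098, Plant B 0.734, Plant F 0.155, Plant D 0.014

By Bayes' rule, posterior ∝ prior × likelihood:
  Plant A: 0.34 × 0.0575 = 0.01955
  Plant B: 0.34 × 0.43 = 0.1462
  Plant F: 0.14 × 0.22 = 0.0308
  Plant D: 0.18 × 0.015 = 0.0027
Normalizing constant = 0.19925.
P(Plant A | flawed) = 0.01955/0.19925 ≈ 0.098
P(Plant B | flawed) = 0.1462/0.19925 ≈ 0.734
P(Plant F | flawed) = 0.0308/0.19925 ≈ 0.155
P(Plant D | flawed) = 0.0027/0.19925 ≈ 0.014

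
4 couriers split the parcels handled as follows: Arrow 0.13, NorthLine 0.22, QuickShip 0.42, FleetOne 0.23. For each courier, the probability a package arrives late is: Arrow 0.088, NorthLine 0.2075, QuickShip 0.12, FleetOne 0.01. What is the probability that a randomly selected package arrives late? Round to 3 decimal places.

0.110

Compute prior × likelihood for every hypothesis:
  Arrow: 0.13 × 0.088 = 0.01144
  NorthLine: 0.22 × 0.2075 = 0.04565
  QuickShip: 0.42 × 0.12 = 0.0504
  FleetOne: 0.23 × 0.01 = 0.0023
P(late) = 0.01144 + 0.04565 + 0.0504 + 0.0023 = 0.10979 → 0.110.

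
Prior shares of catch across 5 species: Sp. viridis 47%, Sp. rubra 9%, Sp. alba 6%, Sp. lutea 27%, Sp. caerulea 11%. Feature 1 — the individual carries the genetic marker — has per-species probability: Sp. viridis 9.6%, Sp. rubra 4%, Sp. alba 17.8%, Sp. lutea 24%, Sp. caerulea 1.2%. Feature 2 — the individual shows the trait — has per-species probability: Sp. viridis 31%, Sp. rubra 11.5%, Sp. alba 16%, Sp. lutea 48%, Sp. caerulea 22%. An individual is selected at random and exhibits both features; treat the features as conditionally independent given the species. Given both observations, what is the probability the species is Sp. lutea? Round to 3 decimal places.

0.655

Prior × likelihood for each hypothesis:
  Sp. viridis: 0.47 × 0.096 × 0.31 = 0.0139872
  Sp. rubra: 0.09 × 0.04 × 0.115 = 0.000414
  Sp. alba: 0.06 × 0.178 × 0.16 = 0.0017088
  Sp. lutea: 0.27 × 0.24 × 0.48 = 0.031104
  Sp. caerulea: 0.11 × 0.012 × 0.22 = 0.0002904
Normalizing constant = 0.0475044.
P(Sp. lutea | evidence) = 0.031104 / 0.0475044 ≈ 0.655.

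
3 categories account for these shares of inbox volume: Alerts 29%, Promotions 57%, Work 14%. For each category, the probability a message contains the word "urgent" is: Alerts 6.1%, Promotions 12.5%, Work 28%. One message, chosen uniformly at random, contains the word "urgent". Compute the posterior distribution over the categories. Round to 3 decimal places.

Compute prior × likelihood for every hypothesis:
  Alerts: 0.29 × 0.061 = 0.01769
  Promotions: 0.57 × 0.125 = 0.07125
  Work: 0.14 × 0.28 = 0.0392
Sum = 0.12814.
P(Alerts | urgent-flag) = 0.01769/0.12814 ≈ 0.138
P(Promotions | urgent-flag) = 0.07125/0.12814 ≈ 0.556
P(Work | urgent-flag) = 0.0392/0.12814 ≈ 0.306

Alerts 0.138, Promotions 0.556, Work 0.306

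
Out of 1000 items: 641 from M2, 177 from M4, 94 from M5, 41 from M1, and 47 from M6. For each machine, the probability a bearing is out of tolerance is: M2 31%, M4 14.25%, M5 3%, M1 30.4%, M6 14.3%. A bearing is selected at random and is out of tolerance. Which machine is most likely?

M2

Prior × likelihood for each hypothesis:
  M2: 0.641 × 0.31 = 0.19871
  M4: 0.177 × 0.1425 = 0.0252225
  M5: 0.094 × 0.03 = 0.00282
  M1: 0.041 × 0.304 = 0.012464
  M6: 0.047 × 0.143 = 0.006721
Sum = 0.2459375.
Largest term belongs to M2, so M2 is most probable.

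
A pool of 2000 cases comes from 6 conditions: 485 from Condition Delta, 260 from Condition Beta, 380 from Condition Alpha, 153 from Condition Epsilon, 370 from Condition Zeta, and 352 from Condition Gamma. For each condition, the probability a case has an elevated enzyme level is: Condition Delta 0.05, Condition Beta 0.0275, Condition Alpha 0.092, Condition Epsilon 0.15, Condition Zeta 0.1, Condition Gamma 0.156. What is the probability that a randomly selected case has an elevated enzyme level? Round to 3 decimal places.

0.091

Prior × likelihood for each hypothesis:
  Condition Delta: 0.2425 × 0.05 = 0.012125
  Condition Beta: 0.13 × 0.0275 = 0.003575
  Condition Alpha: 0.19 × 0.092 = 0.01748
  Condition Epsilon: 0.0765 × 0.15 = 0.011475
  Condition Zeta: 0.185 × 0.1 = 0.0185
  Condition Gamma: 0.176 × 0.156 = 0.027456
P(elevated) = 0.012125 + 0.003575 + 0.01748 + 0.011475 + 0.0185 + 0.027456 = 0.090611 → 0.091.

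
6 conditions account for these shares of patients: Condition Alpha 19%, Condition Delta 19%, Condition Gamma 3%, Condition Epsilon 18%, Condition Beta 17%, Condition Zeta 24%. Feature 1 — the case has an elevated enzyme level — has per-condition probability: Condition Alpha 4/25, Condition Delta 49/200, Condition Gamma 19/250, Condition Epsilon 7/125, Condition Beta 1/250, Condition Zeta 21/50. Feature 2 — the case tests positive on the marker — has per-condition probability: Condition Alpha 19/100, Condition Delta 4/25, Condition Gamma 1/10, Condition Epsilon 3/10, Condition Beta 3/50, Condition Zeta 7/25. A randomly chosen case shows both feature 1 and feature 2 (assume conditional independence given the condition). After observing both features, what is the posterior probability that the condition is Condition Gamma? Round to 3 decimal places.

0.005

Prior × likelihood for each hypothesis:
  Condition Alpha: 0.19 × 0.16 × 0.19 = 0.005776
  Condition Delta: 0.19 × 0.245 × 0.16 = 0.007448
  Condition Gamma: 0.03 × 0.076 × 0.1 = 0.000228
  Condition Epsilon: 0.18 × 0.056 × 0.3 = 0.003024
  Condition Beta: 0.17 × 0.004 × 0.06 = 0.0000408
  Condition Zeta: 0.24 × 0.42 × 0.28 = 0.028224
Sum = 0.0447408.
P(Condition Gamma | evidence) = 0.000228 / 0.0447408 ≈ 0.005.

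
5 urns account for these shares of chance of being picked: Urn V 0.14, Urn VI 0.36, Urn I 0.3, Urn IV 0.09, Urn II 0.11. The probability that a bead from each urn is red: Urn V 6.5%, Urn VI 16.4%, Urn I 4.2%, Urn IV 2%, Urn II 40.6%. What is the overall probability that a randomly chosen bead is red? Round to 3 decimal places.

Compute prior × likelihood for every hypothesis:
  Urn V: 0.14 × 0.065 = 0.0091
  Urn VI: 0.36 × 0.164 = 0.05904
  Urn I: 0.3 × 0.042 = 0.0126
  Urn IV: 0.09 × 0.02 = 0.0018
  Urn II: 0.11 × 0.406 = 0.04466
P(red) = 0.0091 + 0.05904 + 0.0126 + 0.0018 + 0.04466 = 0.1272 → 0.127.

0.127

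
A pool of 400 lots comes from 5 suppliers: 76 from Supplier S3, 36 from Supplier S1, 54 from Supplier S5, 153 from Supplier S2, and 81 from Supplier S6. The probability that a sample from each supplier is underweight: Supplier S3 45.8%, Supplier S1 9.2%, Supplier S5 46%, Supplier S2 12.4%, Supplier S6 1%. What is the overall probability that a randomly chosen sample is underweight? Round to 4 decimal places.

Compute prior × likelihood for every hypothesis:
  Supplier S3: 0.19 × 0.458 = 0.08702
  Supplier S1: 0.09 × 0.092 = 0.00828
  Supplier S5: 0.135 × 0.46 = 0.0621
  Supplier S2: 0.3825 × 0.124 = 0.04743
  Supplier S6: 0.2025 × 0.01 = 0.002025
P(underweight) = 0.08702 + 0.00828 + 0.0621 + 0.04743 + 0.002025 = 0.206855 → 0.2069.

0.2069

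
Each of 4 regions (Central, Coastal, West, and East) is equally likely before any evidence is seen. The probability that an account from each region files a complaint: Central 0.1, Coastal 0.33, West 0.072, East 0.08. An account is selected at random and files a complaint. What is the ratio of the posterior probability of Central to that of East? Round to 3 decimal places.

1.250

Since the prior is uniform, the posterior is proportional to the likelihood:
  Central: 0.1
  Coastal: 0.33
  West: 0.072
  East: 0.08
Normalizing constant = 0.582.
The ratio is 0.1 / 0.08 (the normalizer cancels) = 1.250.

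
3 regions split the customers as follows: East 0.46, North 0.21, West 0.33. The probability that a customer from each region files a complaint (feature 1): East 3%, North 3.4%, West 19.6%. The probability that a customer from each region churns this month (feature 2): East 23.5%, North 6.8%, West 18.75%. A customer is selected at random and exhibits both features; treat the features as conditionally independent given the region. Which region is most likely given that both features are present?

Unnormalized posteriors (prior × likelihood):
  East: 0.46 × 0.03 × 0.235 = 0.003243
  North: 0.21 × 0.034 × 0.068 = 0.00048552
  West: 0.33 × 0.196 × 0.1875 = 0.0121275
Sum = 0.01585602.
Largest term belongs to West, so West is most probable.

West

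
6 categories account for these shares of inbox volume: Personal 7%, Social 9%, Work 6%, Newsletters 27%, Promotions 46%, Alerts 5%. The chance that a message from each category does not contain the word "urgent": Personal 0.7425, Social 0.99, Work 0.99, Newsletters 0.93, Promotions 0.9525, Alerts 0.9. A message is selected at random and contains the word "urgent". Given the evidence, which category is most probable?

Taking complements, P(urgent-flag | each) = Personal 0.2575, Social 0.01, Work 0.01, Newsletters 0.07, Promotions 0.0475, Alerts 0.1.
Prior × likelihood for each hypothesis:
  Personal: 0.07 × 0.2575 = 0.018025
  Social: 0.09 × 0.01 = 0.0009
  Work: 0.06 × 0.01 = 0.0006
  Newsletters: 0.27 × 0.07 = 0.0189
  Promotions: 0.46 × 0.0475 = 0.02185
  Alerts: 0.05 × 0.1 = 0.005
Total = 0.065275.
Largest term belongs to Promotions, so Promotions is most probable.

Promotions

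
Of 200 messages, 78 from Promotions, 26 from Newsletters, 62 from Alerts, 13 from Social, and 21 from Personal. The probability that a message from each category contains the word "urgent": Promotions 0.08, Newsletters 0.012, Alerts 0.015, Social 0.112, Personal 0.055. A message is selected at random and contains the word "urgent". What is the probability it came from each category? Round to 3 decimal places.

Promotions 0.618, Newsletters 0.031, Alerts 0.092, Social 0.144, Personal 0.114

Unnormalized posteriors (prior × likelihood):
  Promotions: 0.39 × 0.08 = 0.0312
  Newsletters: 0.13 × 0.012 = 0.00156
  Alerts: 0.31 × 0.015 = 0.00465
  Social: 0.065 × 0.112 = 0.00728
  Personal: 0.105 × 0.055 = 0.005775
Normalizing constant = 0.050465.
P(Promotions | urgent-flag) = 0.0312/0.050465 ≈ 0.618
P(Newsletters | urgent-flag) = 0.00156/0.050465 ≈ 0.031
P(Alerts | urgent-flag) = 0.00465/0.050465 ≈ 0.092
P(Social | urgent-flag) = 0.00728/0.050465 ≈ 0.144
P(Personal | urgent-flag) = 0.005775/0.050465 ≈ 0.114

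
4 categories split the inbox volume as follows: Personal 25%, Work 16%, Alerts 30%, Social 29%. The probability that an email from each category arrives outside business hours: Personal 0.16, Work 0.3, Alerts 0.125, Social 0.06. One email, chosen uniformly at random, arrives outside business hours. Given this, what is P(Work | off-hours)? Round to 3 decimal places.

Prior × likelihood for each hypothesis:
  Personal: 0.25 × 0.16 = 0.04
  Work: 0.16 × 0.3 = 0.048
  Alerts: 0.3 × 0.125 = 0.0375
  Social: 0.29 × 0.06 = 0.0174
Total = 0.1429.
P(Work | evidence) = 0.048 / 0.1429 ≈ 0.336.

0.336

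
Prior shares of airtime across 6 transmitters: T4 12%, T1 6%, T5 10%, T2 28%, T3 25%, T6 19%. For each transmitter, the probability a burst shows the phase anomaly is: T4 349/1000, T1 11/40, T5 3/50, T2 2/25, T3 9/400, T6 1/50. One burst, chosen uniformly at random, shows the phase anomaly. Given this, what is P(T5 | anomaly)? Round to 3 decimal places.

Compute prior × likelihood for every hypothesis:
  T4: 0.12 × 0.349 = 0.04188
  T1: 0.06 × 0.275 = 0.0165
  T5: 0.1 × 0.06 = 0.006
  T2: 0.28 × 0.08 = 0.0224
  T3: 0.25 × 0.0225 = 0.005625
  T6: 0.19 × 0.02 = 0.0038
Normalizing constant = 0.096205.
P(T5 | evidence) = 0.006 / 0.096205 ≈ 0.062.

0.062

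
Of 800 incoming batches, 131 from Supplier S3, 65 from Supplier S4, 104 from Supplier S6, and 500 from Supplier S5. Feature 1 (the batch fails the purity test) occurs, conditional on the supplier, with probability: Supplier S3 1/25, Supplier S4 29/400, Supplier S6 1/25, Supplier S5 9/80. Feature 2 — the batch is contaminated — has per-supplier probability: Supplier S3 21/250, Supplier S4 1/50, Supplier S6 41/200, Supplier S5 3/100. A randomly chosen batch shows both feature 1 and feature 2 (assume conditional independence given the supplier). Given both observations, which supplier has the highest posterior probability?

Supplier S5

Unnormalized posteriors (prior × likelihood):
  Supplier S3: 0.16375 × 0.04 × 0.084 = 0.0005502
  Supplier S4: 0.08125 × 0.0725 × 0.02 = 0.0001178125
  Supplier S6: 0.13 × 0.04 × 0.205 = 0.001066
  Supplier S5: 0.625 × 0.1125 × 0.03 = 0.002109375
Sum = 0.0038433875.
Largest term belongs to Supplier S5, so Supplier S5 is most probable.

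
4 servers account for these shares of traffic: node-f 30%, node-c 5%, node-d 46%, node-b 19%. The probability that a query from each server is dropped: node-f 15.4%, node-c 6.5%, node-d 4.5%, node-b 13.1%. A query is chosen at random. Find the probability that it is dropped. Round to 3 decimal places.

0.095

Unnormalized posteriors (prior × likelihood):
  node-f: 0.3 × 0.154 = 0.0462
  node-c: 0.05 × 0.065 = 0.00325
  node-d: 0.46 × 0.045 = 0.0207
  node-b: 0.19 × 0.131 = 0.02489
P(dropped) = 0.0462 + 0.00325 + 0.0207 + 0.02489 = 0.09504 → 0.095.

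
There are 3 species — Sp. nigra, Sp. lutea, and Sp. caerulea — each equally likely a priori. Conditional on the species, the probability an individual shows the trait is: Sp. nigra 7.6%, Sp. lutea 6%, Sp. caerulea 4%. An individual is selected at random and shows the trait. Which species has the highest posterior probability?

Since the prior is uniform, the posterior is proportional to the likelihood:
  Sp. nigra: 0.076
  Sp. lutea: 0.06
  Sp. caerulea: 0.04
Total = 0.176.
Largest term belongs to Sp. nigra, so Sp. nigra is most probable.

Sp. nigra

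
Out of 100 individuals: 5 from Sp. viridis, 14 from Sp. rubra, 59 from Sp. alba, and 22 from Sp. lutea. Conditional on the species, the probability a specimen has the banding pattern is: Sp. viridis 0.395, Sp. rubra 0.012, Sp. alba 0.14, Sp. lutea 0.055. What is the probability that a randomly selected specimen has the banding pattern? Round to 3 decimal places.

Prior × likelihood for each hypothesis:
  Sp. viridis: 0.05 × 0.395 = 0.01975
  Sp. rubra: 0.14 × 0.012 = 0.00168
  Sp. alba: 0.59 × 0.14 = 0.0826
  Sp. lutea: 0.22 × 0.055 = 0.0121
P(banded) = 0.01975 + 0.00168 + 0.0826 + 0.0121 = 0.11613 → 0.116.

0.116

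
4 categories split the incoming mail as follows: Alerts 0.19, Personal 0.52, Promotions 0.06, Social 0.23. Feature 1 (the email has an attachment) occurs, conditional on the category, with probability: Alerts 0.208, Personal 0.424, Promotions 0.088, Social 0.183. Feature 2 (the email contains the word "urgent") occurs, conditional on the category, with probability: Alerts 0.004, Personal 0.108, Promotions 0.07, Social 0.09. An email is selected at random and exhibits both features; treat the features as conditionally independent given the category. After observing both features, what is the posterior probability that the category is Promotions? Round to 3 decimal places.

0.013

Prior × likelihood for each hypothesis:
  Alerts: 0.19 × 0.208 × 0.004 = 0.00015808
  Personal: 0.52 × 0.424 × 0.108 = 0.02381184
  Promotions: 0.06 × 0.088 × 0.07 = 0.0003696
  Social: 0.23 × 0.183 × 0.09 = 0.0037881
Sum = 0.02812762.
P(Promotions | evidence) = 0.0003696 / 0.02812762 ≈ 0.013.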